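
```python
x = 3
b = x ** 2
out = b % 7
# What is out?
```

Trace:
`x = 3` → x = 3
`b = x ** 2` → b = 9
`out = b % 7` → out = 2
So out = 2

Answer: 2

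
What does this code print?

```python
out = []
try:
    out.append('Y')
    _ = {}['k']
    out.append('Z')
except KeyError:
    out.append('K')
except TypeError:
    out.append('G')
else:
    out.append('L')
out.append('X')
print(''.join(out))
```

Execution trace: 'Y' (try body) → 'K' (except KeyError) → 'X' (after the try/except). Output: YKX

Answer: YKX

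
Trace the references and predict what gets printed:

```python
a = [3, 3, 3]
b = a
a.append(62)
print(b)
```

Key concept: basic list aliasing.
Step by step:
`a = [3, 3, 3]` → a = [3, 3, 3]
`b = a` → b = [3, 3, 3] (same object as a)
`a.append(62)` → a = [3, 3, 3, 62] (same object as b); b = [3, 3, 3, 62] (same object as a)
`print(b)` → prints [3, 3, 3, 62]

Answer: [3, 3, 3, 62]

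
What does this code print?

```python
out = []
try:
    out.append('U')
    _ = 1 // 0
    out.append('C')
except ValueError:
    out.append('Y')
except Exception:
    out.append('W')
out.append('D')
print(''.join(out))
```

Execution trace: 'U' (try body) → 'W' (except Exception) → 'D' (after the try/except). Output: UWD

Answer: UWD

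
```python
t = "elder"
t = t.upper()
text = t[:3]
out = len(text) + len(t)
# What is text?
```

Trace:
`t = "elder"` → t = 'elder'
`t = t.upper()` → t = 'ELDER'
`text = t[:3]` → text = 'ELD'
`out = len(text) + len(t)` → out = 8
So text = 'ELD'

Answer: 'ELD'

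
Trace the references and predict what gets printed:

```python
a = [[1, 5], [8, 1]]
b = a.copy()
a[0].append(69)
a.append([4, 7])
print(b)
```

Key concept: shallow copy with nested lists.
Step by step:
`a = [[1, 5], [8, 1]]` → a = [[1, 5], [8, 1]]
`b = a.copy()` → b = [[1, 5], [8, 1]]
`a[0].append(69)` → a = [[1, 5, 69], [8, 1]]; b = [[1, 5, 69], [8, 1]]
`a.append([4, 7])` → a = [[1, 5, 69], [8, 1], [4, 7]]
`print(b)` → prints [[1, 5, 69], [8, 1]]

Answer: [[1, 5, 69], [8, 1]]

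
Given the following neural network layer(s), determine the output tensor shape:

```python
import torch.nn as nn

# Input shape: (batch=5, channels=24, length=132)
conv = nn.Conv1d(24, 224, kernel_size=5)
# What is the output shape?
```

Input: (5, 24, 132) -> Output: (5, 224, 128)

Answer: (5, 224, 128)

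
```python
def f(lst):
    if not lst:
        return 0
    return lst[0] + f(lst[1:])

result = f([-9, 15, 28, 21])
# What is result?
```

(-9) + 15 + 28 + 21 + 0 = 55

Answer: 55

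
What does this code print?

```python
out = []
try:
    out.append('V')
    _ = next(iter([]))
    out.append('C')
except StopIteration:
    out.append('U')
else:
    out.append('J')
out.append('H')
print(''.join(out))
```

Execution trace: 'V' (try body) → 'U' (except StopIteration) → 'H' (after the try/except). Output: VUH

Answer: VUH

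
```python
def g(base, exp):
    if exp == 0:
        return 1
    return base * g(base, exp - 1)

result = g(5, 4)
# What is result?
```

g(5, 4) = 5 * 5 * 5 * 5 = 625

Answer: 625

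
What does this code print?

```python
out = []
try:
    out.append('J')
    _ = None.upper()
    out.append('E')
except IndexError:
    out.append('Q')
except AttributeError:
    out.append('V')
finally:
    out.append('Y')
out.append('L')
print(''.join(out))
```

Execution trace: 'J' (try body) → 'V' (except AttributeError) → 'Y' (finally) → 'L' (after the try/except). Output: JVYL

Answer: JVYL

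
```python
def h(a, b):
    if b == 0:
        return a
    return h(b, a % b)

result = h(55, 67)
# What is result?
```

h(55, 67) -> h(67, 55) -> h(55, 12) -> h(12, 7) -> h(7, 5) -> h(5, 2) -> h(2, 1) -> h(1, 0) -> 1

Answer: 1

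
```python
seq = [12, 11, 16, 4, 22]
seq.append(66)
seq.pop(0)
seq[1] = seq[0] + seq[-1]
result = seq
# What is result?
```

Trace:
`seq = [12, 11, 16, 4, 22]` → seq = [12, 11, 16, 4, 22]
`seq.append(66)` → seq = [12, 11, 16, 4, 22, 66]
`seq.pop(0)` → seq = [11, 16, 4, 22, 66]
`seq[1] = seq[0] + seq[-1]` → seq = [11, 77, 4, 22, 66]
`result = seq` → result = [11, 77, 4, 22, 66]
So result = [11, 77, 4, 22, 66]

Answer: [11, 77, 4, 22, 66]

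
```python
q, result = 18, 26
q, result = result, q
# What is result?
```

Trace:
`q, result = 18, 26` → q = 18; result = 26
`q, result = result, q` → q = 26; result = 18
So result = 18

Answer: 18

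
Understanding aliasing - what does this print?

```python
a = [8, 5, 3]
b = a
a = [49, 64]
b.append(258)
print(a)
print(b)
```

Key concept: rebinding vs mutation: a is rebound to a new list, b still points at the original.
Step by step:
`a = [8, 5, 3]` → a = [8, 5, 3]
`b = a` → b = [8, 5, 3] (same object as a)
`a = [49, 64]` → a = [49, 64]
`b.append(258)` → b = [8, 5, 3, 258]
`print(a)` → prints [49, 64]
`print(b)` → prints [8, 5, 3, 258]

Answer:
[49, 64]
[8, 5, 3, 258]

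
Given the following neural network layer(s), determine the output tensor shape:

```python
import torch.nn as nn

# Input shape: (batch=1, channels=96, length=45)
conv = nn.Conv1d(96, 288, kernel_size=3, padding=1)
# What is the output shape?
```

Input: (1, 96, 45) -> Output: (1, 288, 45)

Answer: (1, 288, 45)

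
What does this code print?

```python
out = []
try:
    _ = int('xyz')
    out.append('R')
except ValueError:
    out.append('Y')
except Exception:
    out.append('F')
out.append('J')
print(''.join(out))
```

Execution trace: 'Y' (except ValueError) → 'J' (after the try/except). Output: YJ

Answer: YJ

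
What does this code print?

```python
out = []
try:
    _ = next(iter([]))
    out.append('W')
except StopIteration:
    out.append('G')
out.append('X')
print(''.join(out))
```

Execution trace: 'G' (except StopIteration) → 'X' (after the try/except). Output: GX

Answer: GX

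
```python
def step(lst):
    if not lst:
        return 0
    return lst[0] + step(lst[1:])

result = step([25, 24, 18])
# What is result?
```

25 + 24 + 18 + 0 = 67

Answer: 67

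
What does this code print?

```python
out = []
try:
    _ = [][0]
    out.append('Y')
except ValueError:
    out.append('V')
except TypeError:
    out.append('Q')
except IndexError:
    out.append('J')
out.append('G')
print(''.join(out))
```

Execution trace: 'J' (except IndexError) → 'G' (after the try/except). Output: JG

Answer: JG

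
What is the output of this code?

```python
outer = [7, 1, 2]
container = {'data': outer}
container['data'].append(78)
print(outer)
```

Key concept: dict holds reference to list.
Step by step:
`outer = [7, 1, 2]` → outer = [7, 1, 2]
`container = {'data': outer}` → container = {'data': [7, 1, 2]}
`container['data'].append(78)` → outer = [7, 1, 2, 78]; container = {'data': [7, 1, 2, 78]}
`print(outer)` → prints [7, 1, 2, 78]

Answer: [7, 1, 2, 78]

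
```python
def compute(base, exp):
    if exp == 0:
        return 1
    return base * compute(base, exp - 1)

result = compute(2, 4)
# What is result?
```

compute(2, 4) = 2 * 2 * 2 * 2 = 16

Answer: 16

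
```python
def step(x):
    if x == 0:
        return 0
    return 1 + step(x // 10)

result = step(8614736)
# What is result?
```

Count of digits of 8614736: 7

Answer: 7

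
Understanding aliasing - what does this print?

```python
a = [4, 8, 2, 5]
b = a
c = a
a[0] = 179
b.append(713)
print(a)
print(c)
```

Key concept: multiple aliases.
Step by step:
`a = [4, 8, 2, 5]` → a = [4, 8, 2, 5]
`b = a` → b = [4, 8, 2, 5] (same object as a)
`c = a` → c = [4, 8, 2, 5] (same object as a, b)
`a[0] = 179` → a = [179, 8, 2, 5] (same object as b, c); b = [179, 8, 2, 5] (same object as a, c); c = [179, 8, 2, 5] (same object as a, b)
`b.append(713)` → a = [179, 8, 2, 5, 713] (same object as b, c); b = [179, 8, 2, 5, 713] (same object as a, c); c = [179, 8, 2, 5, 713] (same object as a, b)
`print(a)` → prints [179, 8, 2, 5, 713]
`print(c)` → prints [179, 8, 2, 5, 713]

Answer:
[179, 8, 2, 5, 713]
[179, 8, 2, 5, 713]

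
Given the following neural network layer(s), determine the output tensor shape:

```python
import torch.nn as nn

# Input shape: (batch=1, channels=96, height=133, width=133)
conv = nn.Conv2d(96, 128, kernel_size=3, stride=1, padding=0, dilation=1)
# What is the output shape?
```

Input: (1, 96, 133, 133) -> Output: (1, 128, 131, 131)

Answer: (1, 128, 131, 131)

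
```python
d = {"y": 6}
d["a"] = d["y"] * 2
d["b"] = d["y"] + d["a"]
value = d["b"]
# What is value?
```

Trace:
`d = {"y": 6}` → d = {'y': 6}
`d["a"] = d["y"] * 2` → d = {'y': 6, 'a': 12}
`d["b"] = d["y"] + d["a"]` → d = {'y': 6, 'a': 12, 'b': 18}
`value = d["b"]` → value = 18
So value = 18

Answer: 18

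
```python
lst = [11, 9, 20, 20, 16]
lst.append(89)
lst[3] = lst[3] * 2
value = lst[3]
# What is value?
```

Trace:
`lst = [11, 9, 20, 20, 16]` → lst = [11, 9, 20, 20, 16]
`lst.append(89)` → lst = [11, 9, 20, 20, 16, 89]
`lst[3] = lst[3] * 2` → lst = [11, 9, 20, 40, 16, 89]
`value = lst[3]` → value = 40
So value = 40

Answer: 40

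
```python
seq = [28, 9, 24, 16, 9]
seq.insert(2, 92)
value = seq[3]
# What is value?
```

Trace:
`seq = [28, 9, 24, 16, 9]` → seq = [28, 9, 24, 16, 9]
`seq.insert(2, 92)` → seq = [28, 9, 92, 24, 16, 9]
`value = seq[3]` → value = 24
So value = 24

Answer: 24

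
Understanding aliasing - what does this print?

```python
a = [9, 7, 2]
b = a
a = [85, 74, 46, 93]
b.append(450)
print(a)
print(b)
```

Key concept: rebinding vs mutation: a is rebound to a new list, b still points at the original.
Step by step:
`a = [9, 7, 2]` → a = [9, 7, 2]
`b = a` → b = [9, 7, 2] (same object as a)
`a = [85, 74, 46, 93]` → a = [85, 74, 46, 93]
`b.append(450)` → b = [9, 7, 2, 450]
`print(a)` → prints [85, 74, 46, 93]
`print(b)` → prints [9, 7, 2, 450]

Answer:
[85, 74, 46, 93]
[9, 7, 2, 450]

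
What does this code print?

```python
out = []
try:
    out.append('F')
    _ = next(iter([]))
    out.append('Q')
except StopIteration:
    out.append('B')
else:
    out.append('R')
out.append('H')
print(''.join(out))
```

Execution trace: 'F' (try body) → 'B' (except StopIteration) → 'H' (after the try/except). Output: FBH

Answer: FBH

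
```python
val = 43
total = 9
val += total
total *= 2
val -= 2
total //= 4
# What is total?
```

Trace:
`val = 43` → val = 43
`total = 9` → total = 9
`val += total` → val = 52
`total *= 2` → total = 18
`val -= 2` → val = 50
`total //= 4` → total = 4
So total = 4

Answer: 4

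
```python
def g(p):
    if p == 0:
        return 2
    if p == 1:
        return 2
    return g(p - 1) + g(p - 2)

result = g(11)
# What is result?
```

Build up from base cases: g(0)=2, g(1)=2, g(2)=4, g(3)=6, g(4)=10, g(5)=16, g(6)=26, ..., g(11)=288

Answer: 288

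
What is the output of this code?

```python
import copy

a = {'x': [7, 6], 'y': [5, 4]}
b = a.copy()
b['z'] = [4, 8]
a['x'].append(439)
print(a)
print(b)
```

Key concept: shallow copy of dict with mutable values.
Step by step:
`a = {'x': [7, 6], 'y': [5, 4]}` → a = {'x': [7, 6], 'y': [5, 4]}
`b = a.copy()` → b = {'x': [7, 6], 'y': [5, 4]}
`b['z'] = [4, 8]` → b = {'x': [7, 6], 'y': [5, 4], 'z': [4, 8]}
`a['x'].append(439)` → a = {'x': [7, 6, 439], 'y': [5, 4]}; b = {'x': [7, 6, 439], 'y': [5, 4], 'z': [4, 8]}
`print(a)` → prints {'x': [7, 6, 439], 'y': [5, 4]}
`print(b)` → prints {'x': [7, 6, 439], 'y': [5, 4], 'z': [4, 8]}

Answer:
{'x': [7, 6, 439], 'y': [5, 4]}
{'x': [7, 6, 439], 'y': [5, 4], 'z': [4, 8]}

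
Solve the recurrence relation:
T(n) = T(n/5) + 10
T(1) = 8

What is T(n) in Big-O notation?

Each step divides n by 5 and adds 10. After log_5(n) steps we reach T(1)=8. So T(n) = 10·log_5(n) + 8 = O(log n).

Answer: O(log n)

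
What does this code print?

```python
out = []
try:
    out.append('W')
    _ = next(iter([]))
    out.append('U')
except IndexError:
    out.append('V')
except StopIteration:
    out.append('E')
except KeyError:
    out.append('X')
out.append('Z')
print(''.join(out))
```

Execution trace: 'W' (try body) → 'E' (except StopIteration) → 'Z' (after the try/except). Output: WEZ

Answer: WEZ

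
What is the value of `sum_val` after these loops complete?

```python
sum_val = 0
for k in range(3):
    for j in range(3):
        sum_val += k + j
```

Sum of all k+j for k,j in 3x3
`sum_val` takes the values: 0 → 1 → 3 → 4 → 6 → 9 → 11 → 14 → 18

Answer: 18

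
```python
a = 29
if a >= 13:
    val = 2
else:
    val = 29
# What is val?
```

Trace:
`a = 29` → a = 29
`if a >= 13: ...` → a >= 13 is True → val = 2
So val = 2

Answer: 2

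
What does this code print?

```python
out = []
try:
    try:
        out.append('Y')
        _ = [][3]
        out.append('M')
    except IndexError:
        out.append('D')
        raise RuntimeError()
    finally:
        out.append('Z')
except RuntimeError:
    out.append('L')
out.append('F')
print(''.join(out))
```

Execution trace: 'Y' (inner try body) → 'D' (inner except IndexError) → 'Z' (inner finally) → 'L' (outer except RuntimeError) → 'F' (after the try/except). Output: YDZLF

Answer: YDZLF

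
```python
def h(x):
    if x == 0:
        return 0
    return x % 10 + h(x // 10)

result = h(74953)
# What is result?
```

Sum of digits of 74953: 3 + 5 + 9 + 4 + 7 = 28

Answer: 28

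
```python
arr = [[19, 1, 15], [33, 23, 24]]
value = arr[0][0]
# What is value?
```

Trace:
`arr = [[19, 1, 15], [33, 23, 24]]` → arr = [[19, 1, 15], [33, 23, 24]]
`value = arr[0][0]` → value = 19
So value = 19

Answer: 19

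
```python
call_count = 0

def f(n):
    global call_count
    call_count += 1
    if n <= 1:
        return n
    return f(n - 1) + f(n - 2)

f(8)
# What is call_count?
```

Calls(n) = 1 + Calls(n-1) + Calls(n-2); Calls(0)=Calls(1)=1. For n=8 this gives 67.

Answer: 67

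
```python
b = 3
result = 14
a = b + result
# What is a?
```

Trace:
`b = 3` → b = 3
`result = 14` → result = 14
`a = b + result` → a = 17
So a = 17

Answer: 17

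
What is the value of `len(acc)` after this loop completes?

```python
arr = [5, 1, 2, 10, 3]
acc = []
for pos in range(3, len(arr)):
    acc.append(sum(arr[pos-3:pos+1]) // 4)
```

Number of 4-element averages
`acc` takes the values: [] → [4] → [4, 4]
So `len(acc)` = 2

Answer: 2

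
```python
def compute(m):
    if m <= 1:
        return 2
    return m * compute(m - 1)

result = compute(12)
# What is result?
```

compute(12) = 12 * 11 * 10 * 9 * 8 * 7 * 6 * 5 * 4 * 3 * 2 * 2 = 958003200

Answer: 958003200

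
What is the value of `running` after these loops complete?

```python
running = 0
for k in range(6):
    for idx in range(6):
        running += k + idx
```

Sum of all k+idx for k,idx in 6x6
`running` takes the values: 0 → 1 → 3 → 6 → 10 → 15 → 16 → 18 → 21 → 25 → 30 → 36 → 38 → 41 → 45 → 50 → 56 → 63 → 66 → 70 → 75 → 81 → 88 → 96 → 100 → 105 → 111 → 118 → 126 → 135 → 140 → 146 → 153 → 161 → 170 → 180

Answer: 180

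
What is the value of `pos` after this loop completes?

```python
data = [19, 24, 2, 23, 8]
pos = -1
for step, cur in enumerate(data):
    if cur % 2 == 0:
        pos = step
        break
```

First even number index in [19, 24, 2, 23, 8]
`pos` takes the values: -1 → 1

Answer: 1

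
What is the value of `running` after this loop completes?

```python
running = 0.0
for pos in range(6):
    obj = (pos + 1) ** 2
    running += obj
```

Sum of squared losses 1² + 2² + ... + 6²
`running` takes the values: 0.0 → 1.0 → 5.0 → 14.0 → 30.0 → 55.0 → 91.0

Answer: 91.0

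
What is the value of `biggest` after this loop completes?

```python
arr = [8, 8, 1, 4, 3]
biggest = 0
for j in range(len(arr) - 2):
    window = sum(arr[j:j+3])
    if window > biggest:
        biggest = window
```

Max sum of 3-element window in [8, 8, 1, 4, 3]
`biggest` takes the values: 0 → 17

Answer: 17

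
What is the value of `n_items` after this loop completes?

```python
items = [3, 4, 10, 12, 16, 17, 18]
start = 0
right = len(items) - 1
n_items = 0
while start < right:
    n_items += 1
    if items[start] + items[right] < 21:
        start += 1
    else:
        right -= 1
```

Steps to find pair summing to 21
`n_items` takes the values: 0 → 1 → 2 → 3 → 4 → 5 → 6

Answer: 6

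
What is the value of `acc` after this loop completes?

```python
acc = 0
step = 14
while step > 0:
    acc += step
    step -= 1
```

Sum 14 down to 1
`acc` takes the values: 0 → 14 → 27 → 39 → 50 → 60 → 69 → 77 → 84 → 90 → 95 → 99 → 102 → 104 → 105

Answer: 105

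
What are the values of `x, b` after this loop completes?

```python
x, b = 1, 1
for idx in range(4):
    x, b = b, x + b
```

Fibonacci: after 4 iterations
`x, b` takes the values: (1, 1) → (1, 2) → (2, 3) → (3, 5) → (5, 8)

Answer: 5, 8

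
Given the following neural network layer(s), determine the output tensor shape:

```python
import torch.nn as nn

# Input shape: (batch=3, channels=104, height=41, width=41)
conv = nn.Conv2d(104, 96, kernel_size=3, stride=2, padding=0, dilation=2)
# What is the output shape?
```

Input: (3, 104, 41, 41) -> Output: (3, 96, 19, 19)

Answer: (3, 96, 19, 19)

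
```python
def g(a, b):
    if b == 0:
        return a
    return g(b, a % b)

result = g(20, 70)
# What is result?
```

g(20, 70) -> g(70, 20) -> g(20, 10) -> g(10, 0) -> 10

Answer: 10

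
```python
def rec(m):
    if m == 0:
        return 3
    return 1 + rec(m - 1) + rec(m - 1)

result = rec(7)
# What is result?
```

rec(m) = 1 + 2·rec(m-1), rec(0)=3. Closed form: (3+1)·2^7 - 1 = 511.

Answer: 511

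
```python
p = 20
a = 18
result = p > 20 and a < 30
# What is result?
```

Trace:
`p = 20` → p = 20
`a = 18` → a = 18
`result = p > 20 and a < 30` → result = False
So result = False

Answer: False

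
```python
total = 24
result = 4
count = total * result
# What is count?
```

Trace:
`total = 24` → total = 24
`result = 4` → result = 4
`count = total * result` → count = 96
So count = 96

Answer: 96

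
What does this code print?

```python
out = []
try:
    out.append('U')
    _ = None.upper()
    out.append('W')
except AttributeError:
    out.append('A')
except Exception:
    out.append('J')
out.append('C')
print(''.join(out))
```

Execution trace: 'U' (try body) → 'A' (except AttributeError) → 'C' (after the try/except). Output: UAC

Answer: UAC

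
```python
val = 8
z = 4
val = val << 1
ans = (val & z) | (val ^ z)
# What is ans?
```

Trace:
`val = 8` → val = 8
`z = 4` → z = 4
`val = val << 1` → val = 16
`ans = (val & z) | (val ^ z)` → ans = 20
So ans = 20

Answer: 20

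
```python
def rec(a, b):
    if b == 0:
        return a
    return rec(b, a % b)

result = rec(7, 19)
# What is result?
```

rec(7, 19) -> rec(19, 7) -> rec(7, 5) -> rec(5, 2) -> rec(2, 1) -> rec(1, 0) -> 1

Answer: 1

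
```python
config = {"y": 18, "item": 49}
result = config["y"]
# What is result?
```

Trace:
`config = {"y": 18, "item": 49}` → config = {'y': 18, 'item': 49}
`result = config["y"]` → result = 18
So result = 18

Answer: 18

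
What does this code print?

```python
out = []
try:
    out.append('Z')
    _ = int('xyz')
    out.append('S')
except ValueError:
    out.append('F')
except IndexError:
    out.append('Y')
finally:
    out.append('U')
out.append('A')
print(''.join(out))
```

Execution trace: 'Z' (try body) → 'F' (except ValueError) → 'U' (finally) → 'A' (after the try/except). Output: ZFUA

Answer: ZFUA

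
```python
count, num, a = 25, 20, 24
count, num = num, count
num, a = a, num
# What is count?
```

Trace:
`count, num, a = 25, 20, 24` → count = 25; num = 20; a = 24
`count, num = num, count` → count = 20; num = 25
`num, a = a, num` → num = 24; a = 25
So count = 20

Answer: 20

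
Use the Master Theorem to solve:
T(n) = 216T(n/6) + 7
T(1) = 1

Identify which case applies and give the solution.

a=216, b=6, f(n)=7. log_6(216) = 3. Since c=0 < 3, Case 1 applies: T(n) = Θ(n^log_b(a)) = O(n^3).

Answer: O(n^3) - Case 1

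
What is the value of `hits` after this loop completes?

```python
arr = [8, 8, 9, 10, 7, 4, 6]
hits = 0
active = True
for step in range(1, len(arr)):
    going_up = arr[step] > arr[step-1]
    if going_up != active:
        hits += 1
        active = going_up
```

Count direction changes in [8, 8, 9, 10, 7, 4, 6]
`hits` takes the values: 0 → 1 → 2 → 3 → 4

Answer: 4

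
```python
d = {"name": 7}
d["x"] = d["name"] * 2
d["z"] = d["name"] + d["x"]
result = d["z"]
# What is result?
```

Trace:
`d = {"name": 7}` → d = {'name': 7}
`d["x"] = d["name"] * 2` → d = {'name': 7, 'x': 14}
`d["z"] = d["name"] + d["x"]` → d = {'name': 7, 'x': 14, 'z': 21}
`result = d["z"]` → result = 21
So result = 21

Answer: 21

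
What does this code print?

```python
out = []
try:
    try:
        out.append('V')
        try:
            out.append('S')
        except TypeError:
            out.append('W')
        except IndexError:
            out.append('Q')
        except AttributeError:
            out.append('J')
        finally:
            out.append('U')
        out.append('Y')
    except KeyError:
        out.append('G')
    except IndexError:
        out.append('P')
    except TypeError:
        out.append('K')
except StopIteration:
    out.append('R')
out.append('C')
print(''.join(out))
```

Execution trace: 'V' (try body) → 'S' (inner try body, no exception) → 'U' (inner finally) → 'Y' (try body, no exception) → 'C' (after the try/except). Output: VSUYC

Answer: VSUYC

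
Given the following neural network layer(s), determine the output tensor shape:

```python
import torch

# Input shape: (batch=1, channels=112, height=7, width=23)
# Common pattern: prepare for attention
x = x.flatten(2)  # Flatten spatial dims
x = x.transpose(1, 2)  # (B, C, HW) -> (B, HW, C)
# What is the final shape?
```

Input: (1, 112, 7, 23) -> after flatten(2): (1, 112, 161) -> Output: (1, 161, 112)

Answer: (1, 161, 112)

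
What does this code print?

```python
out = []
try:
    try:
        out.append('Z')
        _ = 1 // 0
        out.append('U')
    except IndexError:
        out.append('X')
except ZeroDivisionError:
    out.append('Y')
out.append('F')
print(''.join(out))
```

Execution trace: 'Z' (try body) → 'Y' (outer except ZeroDivisionError) → 'F' (after the try/except). Output: ZYF

Answer: ZYF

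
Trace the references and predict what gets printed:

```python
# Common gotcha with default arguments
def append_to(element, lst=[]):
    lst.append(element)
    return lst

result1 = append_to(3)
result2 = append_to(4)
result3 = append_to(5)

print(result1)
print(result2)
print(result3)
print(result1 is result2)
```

Key concept: mutable default argument gotcha.
Step by step:
`result1 = append_to(3)` → result1 = [3]
`result2 = append_to(4)` → result1 = [3, 4] (same object as result2); result2 = [3, 4] (same object as result1)
`result3 = append_to(5)` → result1 = [3, 4, 5] (same object as result2, result3); result2 = [3, 4, 5] (same object as result1, result3); result3 = [3, 4, 5] (same object as result1, result2)
`print(result1)` → prints [3, 4, 5]
`print(result2)` → prints [3, 4, 5]
`print(result3)` → prints [3, 4, 5]
`print(result1 is result2)` → prints True

Answer:
[3, 4, 5]
[3, 4, 5]
[3, 4, 5]
True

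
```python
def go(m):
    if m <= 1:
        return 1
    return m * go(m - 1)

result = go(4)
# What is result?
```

go(4) = 4 * 3 * 2 * 1 = 24

Answer: 24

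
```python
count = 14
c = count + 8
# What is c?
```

Trace:
`count = 14` → count = 14
`c = count + 8` → c = 22
So c = 22

Answer: 22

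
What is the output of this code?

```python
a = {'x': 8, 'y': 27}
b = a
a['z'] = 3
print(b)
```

Key concept: dict aliasing.
Step by step:
`a = {'x': 8, 'y': 27}` → a = {'x': 8, 'y': 27}
`b = a` → b = {'x': 8, 'y': 27} (same object as a)
`a['z'] = 3` → a = {'x': 8, 'y': 27, 'z': 3} (same object as b); b = {'x': 8, 'y': 27, 'z': 3} (same object as a)
`print(b)` → prints {'x': 8, 'y': 27, 'z': 3}

Answer: {'x': 8, 'y': 27, 'z': 3}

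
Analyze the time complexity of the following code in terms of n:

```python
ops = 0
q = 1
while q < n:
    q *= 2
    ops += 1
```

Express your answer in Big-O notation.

Each loop level contributes: log n. Multiplying the contributions gives O(log n).

Answer: O(log n)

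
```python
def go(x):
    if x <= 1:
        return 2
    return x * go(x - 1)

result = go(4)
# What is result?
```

go(4) = 4 * 3 * 2 * 2 = 48

Answer: 48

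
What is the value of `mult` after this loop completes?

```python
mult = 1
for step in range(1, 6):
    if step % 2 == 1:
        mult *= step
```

Product of odd numbers 1 to 5
`mult` takes the values: 1 → 3 → 15

Answer: 15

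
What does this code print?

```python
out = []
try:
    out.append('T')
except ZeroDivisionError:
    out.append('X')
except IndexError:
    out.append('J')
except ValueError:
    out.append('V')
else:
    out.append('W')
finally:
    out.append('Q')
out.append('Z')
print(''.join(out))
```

Execution trace: 'T' (try body, no exception) → 'W' (else) → 'Q' (finally) → 'Z' (after the try/except). Output: TWQZ

Answer: TWQZ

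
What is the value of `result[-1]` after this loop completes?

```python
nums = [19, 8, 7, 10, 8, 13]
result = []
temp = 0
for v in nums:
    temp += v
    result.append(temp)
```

Cumulative sum ends at 65
`result` takes the values: [] → [19] → [19, 27] → [19, 27, 34] → [19, 27, 34, 44] → [19, 27, 34, 44, 52] → [19, 27, 34, 44, 52, 65]
So `result[-1]` = 65

Answer: 65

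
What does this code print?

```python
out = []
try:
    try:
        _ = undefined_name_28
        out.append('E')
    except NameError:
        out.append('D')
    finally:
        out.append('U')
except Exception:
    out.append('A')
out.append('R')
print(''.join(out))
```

Execution trace: 'D' (inner except NameError) → 'U' (inner finally) → 'R' (after the try/except). Output: DUR

Answer: DUR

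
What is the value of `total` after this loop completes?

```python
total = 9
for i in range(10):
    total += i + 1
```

Start at 9, add 1 to 10 = 64
`total` takes the values: 9 → 10 → 12 → 15 → 19 → 24 → 30 → 37 → 45 → 54 → 64

Answer: 64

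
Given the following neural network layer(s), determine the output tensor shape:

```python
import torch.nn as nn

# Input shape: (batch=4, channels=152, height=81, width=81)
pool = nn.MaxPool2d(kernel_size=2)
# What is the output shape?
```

Input: (4, 152, 81, 81) -> Output: (4, 152, 40, 40)

Answer: (4, 152, 40, 40)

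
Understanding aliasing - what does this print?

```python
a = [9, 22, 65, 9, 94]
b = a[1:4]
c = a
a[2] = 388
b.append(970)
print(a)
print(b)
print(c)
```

Key concept: slice vs alias.
Step by step:
`a = [9, 22, 65, 9, 94]` → a = [9, 22, 65, 9, 94]
`b = a[1:4]` → b = [22, 65, 9]
`c = a` → c = [9, 22, 65, 9, 94] (same object as a)
`a[2] = 388` → a = [9, 22, 388, 9, 94] (same object as c); c = [9, 22, 388, 9, 94] (same object as a)
`b.append(970)` → b = [22, 65, 9, 970]
`print(a)` → prints [9, 22, 388, 9, 94]
`print(b)` → prints [22, 65, 9, 970]
`print(c)` → prints [9, 22, 388, 9, 94]

Answer:
[9, 22, 388, 9, 94]
[22, 65, 9, 970]
[9, 22, 388, 9, 94]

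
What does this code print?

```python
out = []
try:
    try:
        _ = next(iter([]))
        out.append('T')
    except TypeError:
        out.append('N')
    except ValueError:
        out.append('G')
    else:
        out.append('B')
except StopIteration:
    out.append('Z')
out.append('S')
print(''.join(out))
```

Execution trace: 'Z' (outer except StopIteration) → 'S' (after the try/except). Output: ZS

Answer: ZS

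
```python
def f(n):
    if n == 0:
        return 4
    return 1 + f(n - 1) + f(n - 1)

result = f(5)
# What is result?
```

f(n) = 1 + 2·f(n-1), f(0)=4. Closed form: (4+1)·2^5 - 1 = 159.

Answer: 159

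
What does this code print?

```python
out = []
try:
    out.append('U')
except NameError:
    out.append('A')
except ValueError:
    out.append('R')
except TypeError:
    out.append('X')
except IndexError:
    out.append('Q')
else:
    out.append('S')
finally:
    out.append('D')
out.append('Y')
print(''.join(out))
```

Execution trace: 'U' (try body, no exception) → 'S' (else) → 'D' (finally) → 'Y' (after the try/except). Output: USDY

Answer: USDY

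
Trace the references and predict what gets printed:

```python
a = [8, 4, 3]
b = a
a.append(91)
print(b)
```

Key concept: basic list aliasing.
Step by step:
`a = [8, 4, 3]` → a = [8, 4, 3]
`b = a` → b = [8, 4, 3] (same object as a)
`a.append(91)` → a = [8, 4, 3, 91] (same object as b); b = [8, 4, 3, 91] (same object as a)
`print(b)` → prints [8, 4, 3, 91]

Answer: [8, 4, 3, 91]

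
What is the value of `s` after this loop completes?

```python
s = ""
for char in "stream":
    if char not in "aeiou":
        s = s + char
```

Remove vowels from 'stream'
`s` takes the values: "" → "s" → "st" → "str" → "strm"

Answer: "strm"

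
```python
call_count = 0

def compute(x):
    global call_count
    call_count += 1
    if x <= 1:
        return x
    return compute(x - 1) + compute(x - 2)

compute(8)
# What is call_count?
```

Calls(x) = 1 + Calls(x-1) + Calls(x-2); Calls(0)=Calls(1)=1. For x=8 this gives 67.

Answer: 67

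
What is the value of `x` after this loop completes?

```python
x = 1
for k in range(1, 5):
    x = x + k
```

Start at 1, add 1 through 4
`x` takes the values: 1 → 2 → 4 → 7 → 11

Answer: 11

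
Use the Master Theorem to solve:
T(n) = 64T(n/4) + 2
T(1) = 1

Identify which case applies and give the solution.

a=64, b=4, f(n)=2. log_4(64) = 3. Since c=0 < 3, Case 1 applies: T(n) = Θ(n^log_b(a)) = O(n^3).

Answer: O(n^3) - Case 1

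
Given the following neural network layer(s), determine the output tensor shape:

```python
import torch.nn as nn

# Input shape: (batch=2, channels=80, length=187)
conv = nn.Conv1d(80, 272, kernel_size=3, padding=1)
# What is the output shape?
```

Input: (2, 80, 187) -> Output: (2, 272, 187)

Answer: (2, 272, 187)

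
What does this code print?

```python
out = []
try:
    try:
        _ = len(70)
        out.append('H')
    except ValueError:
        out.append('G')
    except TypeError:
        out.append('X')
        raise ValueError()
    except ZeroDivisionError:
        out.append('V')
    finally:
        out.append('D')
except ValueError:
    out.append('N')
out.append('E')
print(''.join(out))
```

Execution trace: 'X' (inner except TypeError) → 'D' (inner finally) → 'N' (outer except ValueError) → 'E' (after the try/except). Output: XDNE

Answer: XDNE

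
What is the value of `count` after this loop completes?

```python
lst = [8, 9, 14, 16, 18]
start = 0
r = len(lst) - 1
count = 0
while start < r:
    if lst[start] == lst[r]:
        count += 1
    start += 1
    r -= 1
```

Count matching pairs from ends
`count` takes the values: 0

Answer: 0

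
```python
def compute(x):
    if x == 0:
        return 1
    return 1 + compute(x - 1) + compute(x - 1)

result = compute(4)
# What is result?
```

compute(x) = 1 + 2·compute(x-1), compute(0)=1. Closed form: (1+1)·2^4 - 1 = 31.

Answer: 31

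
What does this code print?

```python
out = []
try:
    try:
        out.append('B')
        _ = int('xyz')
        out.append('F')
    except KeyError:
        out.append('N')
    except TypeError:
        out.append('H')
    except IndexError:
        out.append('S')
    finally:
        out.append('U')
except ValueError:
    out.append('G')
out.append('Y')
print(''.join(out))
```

Execution trace: 'B' (try body) → 'U' (finally) → 'G' (outer except ValueError) → 'Y' (after the try/except). Output: BUGY

Answer: BUGY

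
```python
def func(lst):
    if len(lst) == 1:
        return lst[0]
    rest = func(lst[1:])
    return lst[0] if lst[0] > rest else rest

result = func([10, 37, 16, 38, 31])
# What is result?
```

Recursive max over [10, 37, 16, 38, 31] = 38

Answer: 38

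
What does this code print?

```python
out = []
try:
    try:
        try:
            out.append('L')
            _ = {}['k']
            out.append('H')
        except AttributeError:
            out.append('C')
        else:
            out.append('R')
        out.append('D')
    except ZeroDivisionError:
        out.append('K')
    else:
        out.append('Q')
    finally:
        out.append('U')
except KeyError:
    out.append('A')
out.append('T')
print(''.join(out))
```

Execution trace: 'L' (inner try body) → 'U' (finally) → 'A' (outer except KeyError) → 'T' (after the try/except). Output: LUAT

Answer: LUAT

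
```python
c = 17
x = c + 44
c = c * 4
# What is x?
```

Trace:
`c = 17` → c = 17
`x = c + 44` → x = 61
`c = c * 4` → c = 68
So x = 61

Answer: 61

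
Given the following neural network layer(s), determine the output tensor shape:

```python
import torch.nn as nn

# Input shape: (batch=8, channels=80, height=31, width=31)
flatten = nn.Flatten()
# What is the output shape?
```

Input: (8, 80, 31, 31) -> Output: (8, 76880)

Answer: (8, 76880)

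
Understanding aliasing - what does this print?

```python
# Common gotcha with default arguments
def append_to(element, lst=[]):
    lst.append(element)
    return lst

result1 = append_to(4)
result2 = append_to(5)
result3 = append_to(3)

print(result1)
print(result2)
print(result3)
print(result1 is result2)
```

Key concept: mutable default argument gotcha.
Step by step:
`result1 = append_to(4)` → result1 = [4]
`result2 = append_to(5)` → result1 = [4, 5] (same object as result2); result2 = [4, 5] (same object as result1)
`result3 = append_to(3)` → result1 = [4, 5, 3] (same object as result2, result3); result2 = [4, 5, 3] (same object as result1, result3); result3 = [4, 5, 3] (same object as result1, result2)
`print(result1)` → prints [4, 5, 3]
`print(result2)` → prints [4, 5, 3]
`print(result3)` → prints [4, 5, 3]
`print(result1 is result2)` → prints True

Answer:
[4, 5, 3]
[4, 5, 3]
[4, 5, 3]
True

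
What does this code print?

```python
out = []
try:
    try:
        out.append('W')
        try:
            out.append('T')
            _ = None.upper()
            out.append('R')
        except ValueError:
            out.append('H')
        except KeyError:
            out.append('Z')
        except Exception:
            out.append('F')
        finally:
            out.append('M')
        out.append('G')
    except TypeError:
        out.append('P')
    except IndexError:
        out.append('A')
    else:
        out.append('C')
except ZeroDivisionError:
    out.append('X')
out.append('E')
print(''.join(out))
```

Execution trace: 'W' (try body) → 'T' (inner try body) → 'F' (inner except Exception) → 'M' (inner finally) → 'G' (try body, no exception) → 'C' (else) → 'E' (after the try/except). Output: WTFMGCE

Answer: WTFMGCE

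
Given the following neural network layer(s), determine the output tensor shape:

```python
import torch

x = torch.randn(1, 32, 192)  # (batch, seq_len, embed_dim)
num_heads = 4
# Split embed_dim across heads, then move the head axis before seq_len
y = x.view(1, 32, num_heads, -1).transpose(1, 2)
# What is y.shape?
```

Input: (1, 32, 192) -> head_dim = 192 // 4 = 48; after view: (1, 32, 4, 48) -> after transpose(1, 2): (1, 4, 32, 48) -> Output: (1, 4, 32, 48)

Answer: (1, 4, 32, 48)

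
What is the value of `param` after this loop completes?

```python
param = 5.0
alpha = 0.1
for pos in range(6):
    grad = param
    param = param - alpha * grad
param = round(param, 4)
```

Gradient descent: w = 5.0 * (1 - 0.1)^6
`param` takes the values: 5.0 → 4.5 → 4.05 → 3.645 → 3.2805 → 2.95245 → 2.657205 → 2.6572

Answer: 2.6572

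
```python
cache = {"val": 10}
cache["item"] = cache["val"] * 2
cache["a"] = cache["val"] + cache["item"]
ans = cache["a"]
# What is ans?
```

Trace:
`cache = {"val": 10}` → cache = {'val': 10}
`cache["item"] = cache["val"] * 2` → cache = {'val': 10, 'item': 20}
`cache["a"] = cache["val"] + cache["item"]` → cache = {'val': 10, 'item': 20, 'a': 30}
`ans = cache["a"]` → ans = 30
So ans = 30

Answer: 30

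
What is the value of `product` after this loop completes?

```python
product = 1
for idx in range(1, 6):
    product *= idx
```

5! = 120
`product` takes the values: 1 → 2 → 6 → 24 → 120

Answer: 120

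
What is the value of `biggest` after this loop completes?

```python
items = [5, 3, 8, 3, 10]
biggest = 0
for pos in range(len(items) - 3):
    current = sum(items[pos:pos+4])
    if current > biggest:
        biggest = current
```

Max sum of 4-element window in [5, 3, 8, 3, 10]
`biggest` takes the values: 0 → 19 → 24

Answer: 24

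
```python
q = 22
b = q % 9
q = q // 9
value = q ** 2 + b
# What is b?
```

Trace:
`q = 22` → q = 22
`b = q % 9` → b = 4
`q = q // 9` → q = 2
`value = q ** 2 + b` → value = 8
So b = 4

Answer: 4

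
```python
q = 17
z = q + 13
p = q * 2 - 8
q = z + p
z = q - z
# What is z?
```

Trace:
`q = 17` → q = 17
`z = q + 13` → z = 30
`p = q * 2 - 8` → p = 26
`q = z + p` → q = 56
`z = q - z` → z = 26
So z = 26

Answer: 26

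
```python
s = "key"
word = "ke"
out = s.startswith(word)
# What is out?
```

Trace:
`s = "key"` → s = 'key'
`word = "ke"` → word = 'ke'
`out = s.startswith(word)` → out = True
So out = True

Answer: True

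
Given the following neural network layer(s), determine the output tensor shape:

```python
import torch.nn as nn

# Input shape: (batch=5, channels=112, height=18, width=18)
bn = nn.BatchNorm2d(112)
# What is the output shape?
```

Input: (5, 112, 18, 18) -> Output: (5, 112, 18, 18)

Answer: (5, 112, 18, 18)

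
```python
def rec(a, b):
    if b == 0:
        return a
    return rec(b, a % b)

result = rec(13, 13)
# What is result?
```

rec(13, 13) -> rec(13, 0) -> 13

Answer: 13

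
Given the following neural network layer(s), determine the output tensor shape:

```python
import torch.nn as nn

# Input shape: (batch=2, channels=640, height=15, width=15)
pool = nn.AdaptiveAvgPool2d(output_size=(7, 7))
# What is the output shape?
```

Input: (2, 640, 15, 15) -> Output: (2, 640, 7, 7)

Answer: (2, 640, 7, 7)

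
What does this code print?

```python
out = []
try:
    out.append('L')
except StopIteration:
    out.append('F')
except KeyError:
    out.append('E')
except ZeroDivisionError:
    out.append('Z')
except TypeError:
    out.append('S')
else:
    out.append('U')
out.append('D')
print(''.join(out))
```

Execution trace: 'L' (try body, no exception) → 'U' (else) → 'D' (after the try/except). Output: LUD

Answer: LUD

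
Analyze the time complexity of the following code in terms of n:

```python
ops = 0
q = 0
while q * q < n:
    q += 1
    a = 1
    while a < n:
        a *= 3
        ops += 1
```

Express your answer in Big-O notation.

Each loop level contributes: √n × log n. Multiplying the contributions gives O(√n log n).

Answer: O(√n log n)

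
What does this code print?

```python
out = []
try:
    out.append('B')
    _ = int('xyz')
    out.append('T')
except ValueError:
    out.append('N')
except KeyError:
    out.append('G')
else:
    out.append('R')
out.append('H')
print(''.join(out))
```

Execution trace: 'B' (try body) → 'N' (except ValueError) → 'H' (after the try/except). Output: BNH

Answer: BNH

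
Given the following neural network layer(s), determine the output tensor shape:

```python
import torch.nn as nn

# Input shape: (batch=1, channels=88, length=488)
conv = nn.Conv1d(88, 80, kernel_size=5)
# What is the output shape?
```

Input: (1, 88, 488) -> Output: (1, 80, 484)

Answer: (1, 80, 484)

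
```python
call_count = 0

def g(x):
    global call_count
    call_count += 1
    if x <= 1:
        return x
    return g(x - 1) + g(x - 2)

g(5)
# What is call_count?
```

Calls(x) = 1 + Calls(x-1) + Calls(x-2); Calls(0)=Calls(1)=1. For x=5 this gives 15.

Answer: 15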